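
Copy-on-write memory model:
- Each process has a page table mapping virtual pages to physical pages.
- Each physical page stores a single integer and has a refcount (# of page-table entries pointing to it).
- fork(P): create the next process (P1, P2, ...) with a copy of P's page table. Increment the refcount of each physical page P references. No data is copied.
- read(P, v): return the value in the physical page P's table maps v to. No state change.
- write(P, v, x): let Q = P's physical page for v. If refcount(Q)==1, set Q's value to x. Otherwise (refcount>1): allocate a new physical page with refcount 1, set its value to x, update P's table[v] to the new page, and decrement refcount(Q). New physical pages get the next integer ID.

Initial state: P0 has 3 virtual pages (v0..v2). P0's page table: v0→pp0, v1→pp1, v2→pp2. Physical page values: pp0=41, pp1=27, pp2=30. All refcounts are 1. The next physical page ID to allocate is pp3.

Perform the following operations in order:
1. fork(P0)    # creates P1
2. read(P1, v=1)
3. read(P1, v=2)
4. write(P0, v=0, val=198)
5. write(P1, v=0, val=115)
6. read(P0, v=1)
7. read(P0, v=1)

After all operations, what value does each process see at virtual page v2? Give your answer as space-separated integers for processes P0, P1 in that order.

Answer: 30 30

Derivation:
Op 1: fork(P0) -> P1. 3 ppages; refcounts: pp0:2 pp1:2 pp2:2
Op 2: read(P1, v1) -> 27. No state change.
Op 3: read(P1, v2) -> 30. No state change.
Op 4: write(P0, v0, 198). refcount(pp0)=2>1 -> COPY to pp3. 4 ppages; refcounts: pp0:1 pp1:2 pp2:2 pp3:1
Op 5: write(P1, v0, 115). refcount(pp0)=1 -> write in place. 4 ppages; refcounts: pp0:1 pp1:2 pp2:2 pp3:1
Op 6: read(P0, v1) -> 27. No state change.
Op 7: read(P0, v1) -> 27. No state change.
P0: v2 -> pp2 = 30
P1: v2 -> pp2 = 30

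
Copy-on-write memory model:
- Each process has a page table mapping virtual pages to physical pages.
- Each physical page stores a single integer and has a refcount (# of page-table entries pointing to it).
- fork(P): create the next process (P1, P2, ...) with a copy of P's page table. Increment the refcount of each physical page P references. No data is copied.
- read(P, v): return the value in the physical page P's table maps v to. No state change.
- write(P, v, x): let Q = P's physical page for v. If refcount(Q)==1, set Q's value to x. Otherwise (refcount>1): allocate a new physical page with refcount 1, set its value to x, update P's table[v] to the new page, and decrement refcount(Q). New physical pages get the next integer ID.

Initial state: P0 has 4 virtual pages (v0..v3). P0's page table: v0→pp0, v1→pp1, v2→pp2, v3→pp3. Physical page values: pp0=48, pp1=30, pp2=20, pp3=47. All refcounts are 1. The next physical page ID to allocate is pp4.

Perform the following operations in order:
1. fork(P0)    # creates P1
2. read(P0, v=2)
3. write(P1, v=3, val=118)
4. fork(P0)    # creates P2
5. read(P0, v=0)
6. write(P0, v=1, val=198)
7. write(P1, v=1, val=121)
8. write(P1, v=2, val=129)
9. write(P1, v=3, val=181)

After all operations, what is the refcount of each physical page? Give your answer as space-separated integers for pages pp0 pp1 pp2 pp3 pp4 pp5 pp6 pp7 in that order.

Op 1: fork(P0) -> P1. 4 ppages; refcounts: pp0:2 pp1:2 pp2:2 pp3:2
Op 2: read(P0, v2) -> 20. No state change.
Op 3: write(P1, v3, 118). refcount(pp3)=2>1 -> COPY to pp4. 5 ppages; refcounts: pp0:2 pp1:2 pp2:2 pp3:1 pp4:1
Op 4: fork(P0) -> P2. 5 ppages; refcounts: pp0:3 pp1:3 pp2:3 pp3:2 pp4:1
Op 5: read(P0, v0) -> 48. No state change.
Op 6: write(P0, v1, 198). refcount(pp1)=3>1 -> COPY to pp5. 6 ppages; refcounts: pp0:3 pp1:2 pp2:3 pp3:2 pp4:1 pp5:1
Op 7: write(P1, v1, 121). refcount(pp1)=2>1 -> COPY to pp6. 7 ppages; refcounts: pp0:3 pp1:1 pp2:3 pp3:2 pp4:1 pp5:1 pp6:1
Op 8: write(P1, v2, 129). refcount(pp2)=3>1 -> COPY to pp7. 8 ppages; refcounts: pp0:3 pp1:1 pp2:2 pp3:2 pp4:1 pp5:1 pp6:1 pp7:1
Op 9: write(P1, v3, 181). refcount(pp4)=1 -> write in place. 8 ppages; refcounts: pp0:3 pp1:1 pp2:2 pp3:2 pp4:1 pp5:1 pp6:1 pp7:1

Answer: 3 1 2 2 1 1 1 1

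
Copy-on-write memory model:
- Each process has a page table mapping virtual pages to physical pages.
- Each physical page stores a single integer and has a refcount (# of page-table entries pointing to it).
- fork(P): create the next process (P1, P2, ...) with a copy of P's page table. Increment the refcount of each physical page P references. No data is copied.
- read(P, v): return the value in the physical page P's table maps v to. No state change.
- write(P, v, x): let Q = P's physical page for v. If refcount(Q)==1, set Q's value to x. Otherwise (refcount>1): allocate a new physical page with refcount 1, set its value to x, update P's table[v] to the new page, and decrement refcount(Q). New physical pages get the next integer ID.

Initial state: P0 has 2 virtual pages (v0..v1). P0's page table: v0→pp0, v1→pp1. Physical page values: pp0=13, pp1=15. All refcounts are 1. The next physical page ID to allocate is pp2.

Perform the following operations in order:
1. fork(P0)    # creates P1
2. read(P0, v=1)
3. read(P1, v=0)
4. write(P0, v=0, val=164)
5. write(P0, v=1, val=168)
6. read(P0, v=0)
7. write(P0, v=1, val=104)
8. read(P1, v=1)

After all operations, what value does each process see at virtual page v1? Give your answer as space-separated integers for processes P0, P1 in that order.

Op 1: fork(P0) -> P1. 2 ppages; refcounts: pp0:2 pp1:2
Op 2: read(P0, v1) -> 15. No state change.
Op 3: read(P1, v0) -> 13. No state change.
Op 4: write(P0, v0, 164). refcount(pp0)=2>1 -> COPY to pp2. 3 ppages; refcounts: pp0:1 pp1:2 pp2:1
Op 5: write(P0, v1, 168). refcount(pp1)=2>1 -> COPY to pp3. 4 ppages; refcounts: pp0:1 pp1:1 pp2:1 pp3:1
Op 6: read(P0, v0) -> 164. No state change.
Op 7: write(P0, v1, 104). refcount(pp3)=1 -> write in place. 4 ppages; refcounts: pp0:1 pp1:1 pp2:1 pp3:1
Op 8: read(P1, v1) -> 15. No state change.
P0: v1 -> pp3 = 104
P1: v1 -> pp1 = 15

Answer: 104 15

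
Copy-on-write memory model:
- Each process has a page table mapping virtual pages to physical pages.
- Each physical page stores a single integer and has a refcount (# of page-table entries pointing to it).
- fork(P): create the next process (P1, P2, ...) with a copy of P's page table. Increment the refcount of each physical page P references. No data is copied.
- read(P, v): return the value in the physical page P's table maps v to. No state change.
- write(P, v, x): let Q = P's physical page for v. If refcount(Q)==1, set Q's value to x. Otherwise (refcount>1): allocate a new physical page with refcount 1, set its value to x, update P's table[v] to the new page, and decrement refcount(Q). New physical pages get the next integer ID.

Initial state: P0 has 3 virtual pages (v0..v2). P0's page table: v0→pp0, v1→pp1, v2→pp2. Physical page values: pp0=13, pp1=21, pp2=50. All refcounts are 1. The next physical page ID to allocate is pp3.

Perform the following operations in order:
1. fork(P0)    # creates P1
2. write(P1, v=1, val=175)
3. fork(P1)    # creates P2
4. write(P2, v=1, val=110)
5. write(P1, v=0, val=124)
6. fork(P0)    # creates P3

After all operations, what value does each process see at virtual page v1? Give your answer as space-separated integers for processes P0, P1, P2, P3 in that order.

Answer: 21 175 110 21

Derivation:
Op 1: fork(P0) -> P1. 3 ppages; refcounts: pp0:2 pp1:2 pp2:2
Op 2: write(P1, v1, 175). refcount(pp1)=2>1 -> COPY to pp3. 4 ppages; refcounts: pp0:2 pp1:1 pp2:2 pp3:1
Op 3: fork(P1) -> P2. 4 ppages; refcounts: pp0:3 pp1:1 pp2:3 pp3:2
Op 4: write(P2, v1, 110). refcount(pp3)=2>1 -> COPY to pp4. 5 ppages; refcounts: pp0:3 pp1:1 pp2:3 pp3:1 pp4:1
Op 5: write(P1, v0, 124). refcount(pp0)=3>1 -> COPY to pp5. 6 ppages; refcounts: pp0:2 pp1:1 pp2:3 pp3:1 pp4:1 pp5:1
Op 6: fork(P0) -> P3. 6 ppages; refcounts: pp0:3 pp1:2 pp2:4 pp3:1 pp4:1 pp5:1
P0: v1 -> pp1 = 21
P1: v1 -> pp3 = 175
P2: v1 -> pp4 = 110
P3: v1 -> pp1 = 21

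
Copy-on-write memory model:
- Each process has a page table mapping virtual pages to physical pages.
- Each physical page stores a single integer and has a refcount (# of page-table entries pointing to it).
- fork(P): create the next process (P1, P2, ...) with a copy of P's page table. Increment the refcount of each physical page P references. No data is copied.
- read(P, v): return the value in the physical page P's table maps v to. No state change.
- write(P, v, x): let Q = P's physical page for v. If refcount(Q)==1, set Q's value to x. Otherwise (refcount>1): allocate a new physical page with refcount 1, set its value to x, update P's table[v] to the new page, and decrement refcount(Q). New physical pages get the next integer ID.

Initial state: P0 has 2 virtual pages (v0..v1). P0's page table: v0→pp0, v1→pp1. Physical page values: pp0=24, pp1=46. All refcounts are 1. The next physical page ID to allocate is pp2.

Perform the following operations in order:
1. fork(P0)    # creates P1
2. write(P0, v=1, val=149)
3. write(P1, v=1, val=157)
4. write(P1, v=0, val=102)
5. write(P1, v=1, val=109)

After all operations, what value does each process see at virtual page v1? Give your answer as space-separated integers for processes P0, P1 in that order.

Answer: 149 109

Derivation:
Op 1: fork(P0) -> P1. 2 ppages; refcounts: pp0:2 pp1:2
Op 2: write(P0, v1, 149). refcount(pp1)=2>1 -> COPY to pp2. 3 ppages; refcounts: pp0:2 pp1:1 pp2:1
Op 3: write(P1, v1, 157). refcount(pp1)=1 -> write in place. 3 ppages; refcounts: pp0:2 pp1:1 pp2:1
Op 4: write(P1, v0, 102). refcount(pp0)=2>1 -> COPY to pp3. 4 ppages; refcounts: pp0:1 pp1:1 pp2:1 pp3:1
Op 5: write(P1, v1, 109). refcount(pp1)=1 -> write in place. 4 ppages; refcounts: pp0:1 pp1:1 pp2:1 pp3:1
P0: v1 -> pp2 = 149
P1: v1 -> pp1 = 109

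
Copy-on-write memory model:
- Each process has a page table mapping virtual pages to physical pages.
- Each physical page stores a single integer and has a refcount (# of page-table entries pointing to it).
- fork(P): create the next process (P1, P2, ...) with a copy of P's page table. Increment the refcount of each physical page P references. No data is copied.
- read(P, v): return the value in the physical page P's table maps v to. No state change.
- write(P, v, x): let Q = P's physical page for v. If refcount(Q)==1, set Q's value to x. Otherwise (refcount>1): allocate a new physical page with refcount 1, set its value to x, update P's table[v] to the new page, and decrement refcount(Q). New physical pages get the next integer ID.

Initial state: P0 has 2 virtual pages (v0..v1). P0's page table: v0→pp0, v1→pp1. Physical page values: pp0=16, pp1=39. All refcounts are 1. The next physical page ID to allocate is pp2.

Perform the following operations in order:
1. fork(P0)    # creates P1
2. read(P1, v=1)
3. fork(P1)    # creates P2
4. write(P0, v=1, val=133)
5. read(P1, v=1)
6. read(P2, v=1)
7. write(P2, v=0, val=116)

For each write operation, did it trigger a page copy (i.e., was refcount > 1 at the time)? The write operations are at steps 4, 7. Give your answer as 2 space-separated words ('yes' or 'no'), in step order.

Op 1: fork(P0) -> P1. 2 ppages; refcounts: pp0:2 pp1:2
Op 2: read(P1, v1) -> 39. No state change.
Op 3: fork(P1) -> P2. 2 ppages; refcounts: pp0:3 pp1:3
Op 4: write(P0, v1, 133). refcount(pp1)=3>1 -> COPY to pp2. 3 ppages; refcounts: pp0:3 pp1:2 pp2:1
Op 5: read(P1, v1) -> 39. No state change.
Op 6: read(P2, v1) -> 39. No state change.
Op 7: write(P2, v0, 116). refcount(pp0)=3>1 -> COPY to pp3. 4 ppages; refcounts: pp0:2 pp1:2 pp2:1 pp3:1

yes yes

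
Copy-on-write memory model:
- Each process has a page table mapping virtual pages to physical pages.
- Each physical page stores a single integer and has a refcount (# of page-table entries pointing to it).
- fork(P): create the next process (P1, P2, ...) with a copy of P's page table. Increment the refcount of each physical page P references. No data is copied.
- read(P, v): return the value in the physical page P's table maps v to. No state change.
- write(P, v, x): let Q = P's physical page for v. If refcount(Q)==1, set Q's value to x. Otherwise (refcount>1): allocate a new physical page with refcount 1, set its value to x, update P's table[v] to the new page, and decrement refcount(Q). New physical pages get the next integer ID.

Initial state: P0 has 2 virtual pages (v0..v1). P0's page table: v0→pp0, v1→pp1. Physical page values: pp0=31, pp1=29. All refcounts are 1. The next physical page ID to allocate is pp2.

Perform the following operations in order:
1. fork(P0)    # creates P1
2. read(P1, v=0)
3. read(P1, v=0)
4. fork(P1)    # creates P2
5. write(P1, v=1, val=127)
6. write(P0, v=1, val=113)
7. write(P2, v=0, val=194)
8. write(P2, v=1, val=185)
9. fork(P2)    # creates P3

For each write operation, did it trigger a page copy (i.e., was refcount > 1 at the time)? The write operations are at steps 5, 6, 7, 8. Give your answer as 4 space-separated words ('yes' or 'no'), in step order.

Op 1: fork(P0) -> P1. 2 ppages; refcounts: pp0:2 pp1:2
Op 2: read(P1, v0) -> 31. No state change.
Op 3: read(P1, v0) -> 31. No state change.
Op 4: fork(P1) -> P2. 2 ppages; refcounts: pp0:3 pp1:3
Op 5: write(P1, v1, 127). refcount(pp1)=3>1 -> COPY to pp2. 3 ppages; refcounts: pp0:3 pp1:2 pp2:1
Op 6: write(P0, v1, 113). refcount(pp1)=2>1 -> COPY to pp3. 4 ppages; refcounts: pp0:3 pp1:1 pp2:1 pp3:1
Op 7: write(P2, v0, 194). refcount(pp0)=3>1 -> COPY to pp4. 5 ppages; refcounts: pp0:2 pp1:1 pp2:1 pp3:1 pp4:1
Op 8: write(P2, v1, 185). refcount(pp1)=1 -> write in place. 5 ppages; refcounts: pp0:2 pp1:1 pp2:1 pp3:1 pp4:1
Op 9: fork(P2) -> P3. 5 ppages; refcounts: pp0:2 pp1:2 pp2:1 pp3:1 pp4:2

yes yes yes no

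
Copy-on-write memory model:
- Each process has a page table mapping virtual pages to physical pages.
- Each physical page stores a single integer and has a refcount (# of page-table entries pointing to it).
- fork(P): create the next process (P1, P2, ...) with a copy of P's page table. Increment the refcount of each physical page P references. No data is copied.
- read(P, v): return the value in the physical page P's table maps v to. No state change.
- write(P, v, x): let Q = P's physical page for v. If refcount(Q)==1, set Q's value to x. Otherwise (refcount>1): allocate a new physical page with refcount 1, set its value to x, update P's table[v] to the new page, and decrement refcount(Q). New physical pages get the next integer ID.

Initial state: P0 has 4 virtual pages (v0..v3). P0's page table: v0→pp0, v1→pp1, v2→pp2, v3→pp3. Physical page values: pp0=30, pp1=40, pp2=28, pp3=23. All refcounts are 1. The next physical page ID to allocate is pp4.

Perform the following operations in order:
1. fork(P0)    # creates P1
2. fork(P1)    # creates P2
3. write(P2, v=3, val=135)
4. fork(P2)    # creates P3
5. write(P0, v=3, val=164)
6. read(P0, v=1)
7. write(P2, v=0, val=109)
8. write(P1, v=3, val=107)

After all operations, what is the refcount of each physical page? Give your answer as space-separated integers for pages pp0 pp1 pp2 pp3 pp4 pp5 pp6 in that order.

Answer: 3 4 4 1 2 1 1

Derivation:
Op 1: fork(P0) -> P1. 4 ppages; refcounts: pp0:2 pp1:2 pp2:2 pp3:2
Op 2: fork(P1) -> P2. 4 ppages; refcounts: pp0:3 pp1:3 pp2:3 pp3:3
Op 3: write(P2, v3, 135). refcount(pp3)=3>1 -> COPY to pp4. 5 ppages; refcounts: pp0:3 pp1:3 pp2:3 pp3:2 pp4:1
Op 4: fork(P2) -> P3. 5 ppages; refcounts: pp0:4 pp1:4 pp2:4 pp3:2 pp4:2
Op 5: write(P0, v3, 164). refcount(pp3)=2>1 -> COPY to pp5. 6 ppages; refcounts: pp0:4 pp1:4 pp2:4 pp3:1 pp4:2 pp5:1
Op 6: read(P0, v1) -> 40. No state change.
Op 7: write(P2, v0, 109). refcount(pp0)=4>1 -> COPY to pp6. 7 ppages; refcounts: pp0:3 pp1:4 pp2:4 pp3:1 pp4:2 pp5:1 pp6:1
Op 8: write(P1, v3, 107). refcount(pp3)=1 -> write in place. 7 ppages; refcounts: pp0:3 pp1:4 pp2:4 pp3:1 pp4:2 pp5:1 pp6:1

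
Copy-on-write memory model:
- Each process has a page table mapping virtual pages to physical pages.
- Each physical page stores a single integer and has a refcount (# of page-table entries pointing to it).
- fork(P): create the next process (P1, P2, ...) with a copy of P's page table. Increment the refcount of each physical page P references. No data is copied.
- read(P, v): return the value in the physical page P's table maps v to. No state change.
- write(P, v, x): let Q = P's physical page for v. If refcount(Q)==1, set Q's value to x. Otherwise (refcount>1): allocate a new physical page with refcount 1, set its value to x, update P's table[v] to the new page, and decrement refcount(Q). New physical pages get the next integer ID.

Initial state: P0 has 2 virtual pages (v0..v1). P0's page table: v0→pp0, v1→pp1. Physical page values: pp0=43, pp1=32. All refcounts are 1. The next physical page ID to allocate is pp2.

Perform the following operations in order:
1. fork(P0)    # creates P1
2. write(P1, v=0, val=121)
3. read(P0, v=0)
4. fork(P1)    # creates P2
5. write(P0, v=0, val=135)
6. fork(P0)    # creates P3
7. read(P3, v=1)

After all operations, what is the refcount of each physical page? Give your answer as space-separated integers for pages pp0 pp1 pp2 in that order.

Answer: 2 4 2

Derivation:
Op 1: fork(P0) -> P1. 2 ppages; refcounts: pp0:2 pp1:2
Op 2: write(P1, v0, 121). refcount(pp0)=2>1 -> COPY to pp2. 3 ppages; refcounts: pp0:1 pp1:2 pp2:1
Op 3: read(P0, v0) -> 43. No state change.
Op 4: fork(P1) -> P2. 3 ppages; refcounts: pp0:1 pp1:3 pp2:2
Op 5: write(P0, v0, 135). refcount(pp0)=1 -> write in place. 3 ppages; refcounts: pp0:1 pp1:3 pp2:2
Op 6: fork(P0) -> P3. 3 ppages; refcounts: pp0:2 pp1:4 pp2:2
Op 7: read(P3, v1) -> 32. No state change.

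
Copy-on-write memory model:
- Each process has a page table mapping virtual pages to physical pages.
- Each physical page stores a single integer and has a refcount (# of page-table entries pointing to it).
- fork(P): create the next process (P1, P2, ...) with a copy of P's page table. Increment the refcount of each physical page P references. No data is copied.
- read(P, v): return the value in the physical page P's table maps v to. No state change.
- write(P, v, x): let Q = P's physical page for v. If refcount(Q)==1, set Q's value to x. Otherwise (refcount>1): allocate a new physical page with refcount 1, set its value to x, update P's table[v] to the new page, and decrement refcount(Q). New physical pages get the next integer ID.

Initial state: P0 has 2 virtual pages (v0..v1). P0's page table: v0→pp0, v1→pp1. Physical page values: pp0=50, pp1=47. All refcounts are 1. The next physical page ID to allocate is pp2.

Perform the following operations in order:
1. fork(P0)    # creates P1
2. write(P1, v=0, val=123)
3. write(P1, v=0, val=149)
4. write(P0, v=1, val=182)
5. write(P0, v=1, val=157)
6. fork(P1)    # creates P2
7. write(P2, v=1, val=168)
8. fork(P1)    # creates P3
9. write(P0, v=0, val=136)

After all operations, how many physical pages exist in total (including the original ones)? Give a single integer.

Op 1: fork(P0) -> P1. 2 ppages; refcounts: pp0:2 pp1:2
Op 2: write(P1, v0, 123). refcount(pp0)=2>1 -> COPY to pp2. 3 ppages; refcounts: pp0:1 pp1:2 pp2:1
Op 3: write(P1, v0, 149). refcount(pp2)=1 -> write in place. 3 ppages; refcounts: pp0:1 pp1:2 pp2:1
Op 4: write(P0, v1, 182). refcount(pp1)=2>1 -> COPY to pp3. 4 ppages; refcounts: pp0:1 pp1:1 pp2:1 pp3:1
Op 5: write(P0, v1, 157). refcount(pp3)=1 -> write in place. 4 ppages; refcounts: pp0:1 pp1:1 pp2:1 pp3:1
Op 6: fork(P1) -> P2. 4 ppages; refcounts: pp0:1 pp1:2 pp2:2 pp3:1
Op 7: write(P2, v1, 168). refcount(pp1)=2>1 -> COPY to pp4. 5 ppages; refcounts: pp0:1 pp1:1 pp2:2 pp3:1 pp4:1
Op 8: fork(P1) -> P3. 5 ppages; refcounts: pp0:1 pp1:2 pp2:3 pp3:1 pp4:1
Op 9: write(P0, v0, 136). refcount(pp0)=1 -> write in place. 5 ppages; refcounts: pp0:1 pp1:2 pp2:3 pp3:1 pp4:1

Answer: 5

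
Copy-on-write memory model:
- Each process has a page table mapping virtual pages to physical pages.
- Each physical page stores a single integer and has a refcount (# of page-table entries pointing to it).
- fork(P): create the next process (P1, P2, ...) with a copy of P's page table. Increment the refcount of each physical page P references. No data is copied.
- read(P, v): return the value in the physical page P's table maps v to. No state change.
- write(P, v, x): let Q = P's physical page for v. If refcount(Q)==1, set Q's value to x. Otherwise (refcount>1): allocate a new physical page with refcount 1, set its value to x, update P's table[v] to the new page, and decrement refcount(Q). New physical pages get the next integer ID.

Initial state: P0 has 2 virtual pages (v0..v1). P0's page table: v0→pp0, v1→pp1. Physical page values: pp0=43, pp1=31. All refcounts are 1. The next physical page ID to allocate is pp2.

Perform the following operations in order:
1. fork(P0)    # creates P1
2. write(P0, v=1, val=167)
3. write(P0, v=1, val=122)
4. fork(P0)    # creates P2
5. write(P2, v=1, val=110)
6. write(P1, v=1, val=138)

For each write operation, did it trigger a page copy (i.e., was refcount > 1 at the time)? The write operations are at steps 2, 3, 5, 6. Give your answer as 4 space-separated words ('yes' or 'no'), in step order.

Op 1: fork(P0) -> P1. 2 ppages; refcounts: pp0:2 pp1:2
Op 2: write(P0, v1, 167). refcount(pp1)=2>1 -> COPY to pp2. 3 ppages; refcounts: pp0:2 pp1:1 pp2:1
Op 3: write(P0, v1, 122). refcount(pp2)=1 -> write in place. 3 ppages; refcounts: pp0:2 pp1:1 pp2:1
Op 4: fork(P0) -> P2. 3 ppages; refcounts: pp0:3 pp1:1 pp2:2
Op 5: write(P2, v1, 110). refcount(pp2)=2>1 -> COPY to pp3. 4 ppages; refcounts: pp0:3 pp1:1 pp2:1 pp3:1
Op 6: write(P1, v1, 138). refcount(pp1)=1 -> write in place. 4 ppages; refcounts: pp0:3 pp1:1 pp2:1 pp3:1

yes no yes no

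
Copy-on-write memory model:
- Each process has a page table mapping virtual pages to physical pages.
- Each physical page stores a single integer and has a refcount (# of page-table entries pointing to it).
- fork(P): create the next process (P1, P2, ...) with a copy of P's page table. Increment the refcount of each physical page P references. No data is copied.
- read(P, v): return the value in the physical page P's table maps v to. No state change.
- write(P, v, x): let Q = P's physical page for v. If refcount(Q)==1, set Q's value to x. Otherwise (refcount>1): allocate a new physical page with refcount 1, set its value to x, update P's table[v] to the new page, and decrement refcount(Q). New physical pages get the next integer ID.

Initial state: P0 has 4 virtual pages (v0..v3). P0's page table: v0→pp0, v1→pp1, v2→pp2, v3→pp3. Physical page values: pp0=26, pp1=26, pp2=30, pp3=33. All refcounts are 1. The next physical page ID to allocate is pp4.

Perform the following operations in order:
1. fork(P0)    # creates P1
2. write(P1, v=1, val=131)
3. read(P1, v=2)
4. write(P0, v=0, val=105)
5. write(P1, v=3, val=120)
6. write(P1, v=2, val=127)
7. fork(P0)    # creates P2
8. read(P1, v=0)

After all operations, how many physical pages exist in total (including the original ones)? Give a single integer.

Answer: 8

Derivation:
Op 1: fork(P0) -> P1. 4 ppages; refcounts: pp0:2 pp1:2 pp2:2 pp3:2
Op 2: write(P1, v1, 131). refcount(pp1)=2>1 -> COPY to pp4. 5 ppages; refcounts: pp0:2 pp1:1 pp2:2 pp3:2 pp4:1
Op 3: read(P1, v2) -> 30. No state change.
Op 4: write(P0, v0, 105). refcount(pp0)=2>1 -> COPY to pp5. 6 ppages; refcounts: pp0:1 pp1:1 pp2:2 pp3:2 pp4:1 pp5:1
Op 5: write(P1, v3, 120). refcount(pp3)=2>1 -> COPY to pp6. 7 ppages; refcounts: pp0:1 pp1:1 pp2:2 pp3:1 pp4:1 pp5:1 pp6:1
Op 6: write(P1, v2, 127). refcount(pp2)=2>1 -> COPY to pp7. 8 ppages; refcounts: pp0:1 pp1:1 pp2:1 pp3:1 pp4:1 pp5:1 pp6:1 pp7:1
Op 7: fork(P0) -> P2. 8 ppages; refcounts: pp0:1 pp1:2 pp2:2 pp3:2 pp4:1 pp5:2 pp6:1 pp7:1
Op 8: read(P1, v0) -> 26. No state change.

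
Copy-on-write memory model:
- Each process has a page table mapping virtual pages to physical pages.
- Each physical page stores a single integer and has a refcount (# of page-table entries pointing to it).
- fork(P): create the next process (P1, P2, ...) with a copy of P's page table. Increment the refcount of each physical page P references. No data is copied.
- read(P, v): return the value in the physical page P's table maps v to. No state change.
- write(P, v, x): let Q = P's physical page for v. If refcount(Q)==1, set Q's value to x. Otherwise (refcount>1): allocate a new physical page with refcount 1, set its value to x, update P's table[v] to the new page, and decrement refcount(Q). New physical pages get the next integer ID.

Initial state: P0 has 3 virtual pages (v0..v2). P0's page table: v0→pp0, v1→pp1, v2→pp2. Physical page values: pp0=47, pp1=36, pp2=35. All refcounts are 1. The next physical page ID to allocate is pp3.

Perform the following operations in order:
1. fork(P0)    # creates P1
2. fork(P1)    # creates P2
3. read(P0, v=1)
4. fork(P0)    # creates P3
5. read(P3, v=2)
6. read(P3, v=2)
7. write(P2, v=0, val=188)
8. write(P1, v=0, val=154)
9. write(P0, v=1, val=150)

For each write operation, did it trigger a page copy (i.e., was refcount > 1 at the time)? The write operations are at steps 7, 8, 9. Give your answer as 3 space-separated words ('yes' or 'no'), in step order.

Op 1: fork(P0) -> P1. 3 ppages; refcounts: pp0:2 pp1:2 pp2:2
Op 2: fork(P1) -> P2. 3 ppages; refcounts: pp0:3 pp1:3 pp2:3
Op 3: read(P0, v1) -> 36. No state change.
Op 4: fork(P0) -> P3. 3 ppages; refcounts: pp0:4 pp1:4 pp2:4
Op 5: read(P3, v2) -> 35. No state change.
Op 6: read(P3, v2) -> 35. No state change.
Op 7: write(P2, v0, 188). refcount(pp0)=4>1 -> COPY to pp3. 4 ppages; refcounts: pp0:3 pp1:4 pp2:4 pp3:1
Op 8: write(P1, v0, 154). refcount(pp0)=3>1 -> COPY to pp4. 5 ppages; refcounts: pp0:2 pp1:4 pp2:4 pp3:1 pp4:1
Op 9: write(P0, v1, 150). refcount(pp1)=4>1 -> COPY to pp5. 6 ppages; refcounts: pp0:2 pp1:3 pp2:4 pp3:1 pp4:1 pp5:1

yes yes yes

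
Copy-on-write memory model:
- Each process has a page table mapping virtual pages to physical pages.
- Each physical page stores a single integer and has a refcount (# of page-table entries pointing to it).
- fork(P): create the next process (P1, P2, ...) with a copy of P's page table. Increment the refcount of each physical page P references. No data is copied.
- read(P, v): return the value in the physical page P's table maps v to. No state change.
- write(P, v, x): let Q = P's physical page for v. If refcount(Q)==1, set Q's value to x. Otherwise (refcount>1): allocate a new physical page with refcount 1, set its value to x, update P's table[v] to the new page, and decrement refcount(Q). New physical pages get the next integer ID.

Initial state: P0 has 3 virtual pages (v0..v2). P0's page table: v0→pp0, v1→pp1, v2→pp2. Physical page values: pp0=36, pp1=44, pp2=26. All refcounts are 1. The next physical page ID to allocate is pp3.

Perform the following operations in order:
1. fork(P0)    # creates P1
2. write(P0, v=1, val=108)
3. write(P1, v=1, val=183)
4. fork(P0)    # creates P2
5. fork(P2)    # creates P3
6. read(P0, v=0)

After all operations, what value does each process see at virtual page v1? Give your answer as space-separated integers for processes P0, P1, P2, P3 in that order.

Answer: 108 183 108 108

Derivation:
Op 1: fork(P0) -> P1. 3 ppages; refcounts: pp0:2 pp1:2 pp2:2
Op 2: write(P0, v1, 108). refcount(pp1)=2>1 -> COPY to pp3. 4 ppages; refcounts: pp0:2 pp1:1 pp2:2 pp3:1
Op 3: write(P1, v1, 183). refcount(pp1)=1 -> write in place. 4 ppages; refcounts: pp0:2 pp1:1 pp2:2 pp3:1
Op 4: fork(P0) -> P2. 4 ppages; refcounts: pp0:3 pp1:1 pp2:3 pp3:2
Op 5: fork(P2) -> P3. 4 ppages; refcounts: pp0:4 pp1:1 pp2:4 pp3:3
Op 6: read(P0, v0) -> 36. No state change.
P0: v1 -> pp3 = 108
P1: v1 -> pp1 = 183
P2: v1 -> pp3 = 108
P3: v1 -> pp3 = 108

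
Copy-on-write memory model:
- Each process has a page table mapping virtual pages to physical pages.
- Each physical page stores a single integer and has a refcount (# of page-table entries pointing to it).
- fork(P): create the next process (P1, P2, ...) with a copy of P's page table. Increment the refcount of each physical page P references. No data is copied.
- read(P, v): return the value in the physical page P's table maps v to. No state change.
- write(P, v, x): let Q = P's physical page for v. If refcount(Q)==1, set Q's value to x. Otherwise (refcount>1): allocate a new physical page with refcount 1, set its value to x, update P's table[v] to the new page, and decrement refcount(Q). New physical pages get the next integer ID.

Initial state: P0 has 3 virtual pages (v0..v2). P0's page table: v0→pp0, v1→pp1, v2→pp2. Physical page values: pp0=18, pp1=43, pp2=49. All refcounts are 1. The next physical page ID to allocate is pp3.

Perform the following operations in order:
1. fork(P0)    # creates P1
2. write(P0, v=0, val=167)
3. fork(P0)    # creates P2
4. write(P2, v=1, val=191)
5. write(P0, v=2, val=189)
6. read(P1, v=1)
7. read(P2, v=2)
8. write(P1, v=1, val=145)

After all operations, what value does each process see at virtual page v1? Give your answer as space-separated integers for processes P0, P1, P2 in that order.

Op 1: fork(P0) -> P1. 3 ppages; refcounts: pp0:2 pp1:2 pp2:2
Op 2: write(P0, v0, 167). refcount(pp0)=2>1 -> COPY to pp3. 4 ppages; refcounts: pp0:1 pp1:2 pp2:2 pp3:1
Op 3: fork(P0) -> P2. 4 ppages; refcounts: pp0:1 pp1:3 pp2:3 pp3:2
Op 4: write(P2, v1, 191). refcount(pp1)=3>1 -> COPY to pp4. 5 ppages; refcounts: pp0:1 pp1:2 pp2:3 pp3:2 pp4:1
Op 5: write(P0, v2, 189). refcount(pp2)=3>1 -> COPY to pp5. 6 ppages; refcounts: pp0:1 pp1:2 pp2:2 pp3:2 pp4:1 pp5:1
Op 6: read(P1, v1) -> 43. No state change.
Op 7: read(P2, v2) -> 49. No state change.
Op 8: write(P1, v1, 145). refcount(pp1)=2>1 -> COPY to pp6. 7 ppages; refcounts: pp0:1 pp1:1 pp2:2 pp3:2 pp4:1 pp5:1 pp6:1
P0: v1 -> pp1 = 43
P1: v1 -> pp6 = 145
P2: v1 -> pp4 = 191

Answer: 43 145 191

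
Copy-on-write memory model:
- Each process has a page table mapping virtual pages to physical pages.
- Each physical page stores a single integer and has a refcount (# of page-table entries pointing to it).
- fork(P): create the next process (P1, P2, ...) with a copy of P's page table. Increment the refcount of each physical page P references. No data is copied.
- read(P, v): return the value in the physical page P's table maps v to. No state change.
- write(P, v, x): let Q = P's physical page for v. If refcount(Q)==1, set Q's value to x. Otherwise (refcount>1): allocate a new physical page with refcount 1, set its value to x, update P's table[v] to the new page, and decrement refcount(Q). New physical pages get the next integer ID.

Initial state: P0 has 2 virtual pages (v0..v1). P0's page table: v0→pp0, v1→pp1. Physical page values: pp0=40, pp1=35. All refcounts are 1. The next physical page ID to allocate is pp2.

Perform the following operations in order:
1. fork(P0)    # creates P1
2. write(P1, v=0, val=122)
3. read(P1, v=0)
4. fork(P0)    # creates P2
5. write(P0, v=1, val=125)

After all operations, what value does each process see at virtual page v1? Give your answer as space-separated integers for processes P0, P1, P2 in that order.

Op 1: fork(P0) -> P1. 2 ppages; refcounts: pp0:2 pp1:2
Op 2: write(P1, v0, 122). refcount(pp0)=2>1 -> COPY to pp2. 3 ppages; refcounts: pp0:1 pp1:2 pp2:1
Op 3: read(P1, v0) -> 122. No state change.
Op 4: fork(P0) -> P2. 3 ppages; refcounts: pp0:2 pp1:3 pp2:1
Op 5: write(P0, v1, 125). refcount(pp1)=3>1 -> COPY to pp3. 4 ppages; refcounts: pp0:2 pp1:2 pp2:1 pp3:1
P0: v1 -> pp3 = 125
P1: v1 -> pp1 = 35
P2: v1 -> pp1 = 35

Answer: 125 35 35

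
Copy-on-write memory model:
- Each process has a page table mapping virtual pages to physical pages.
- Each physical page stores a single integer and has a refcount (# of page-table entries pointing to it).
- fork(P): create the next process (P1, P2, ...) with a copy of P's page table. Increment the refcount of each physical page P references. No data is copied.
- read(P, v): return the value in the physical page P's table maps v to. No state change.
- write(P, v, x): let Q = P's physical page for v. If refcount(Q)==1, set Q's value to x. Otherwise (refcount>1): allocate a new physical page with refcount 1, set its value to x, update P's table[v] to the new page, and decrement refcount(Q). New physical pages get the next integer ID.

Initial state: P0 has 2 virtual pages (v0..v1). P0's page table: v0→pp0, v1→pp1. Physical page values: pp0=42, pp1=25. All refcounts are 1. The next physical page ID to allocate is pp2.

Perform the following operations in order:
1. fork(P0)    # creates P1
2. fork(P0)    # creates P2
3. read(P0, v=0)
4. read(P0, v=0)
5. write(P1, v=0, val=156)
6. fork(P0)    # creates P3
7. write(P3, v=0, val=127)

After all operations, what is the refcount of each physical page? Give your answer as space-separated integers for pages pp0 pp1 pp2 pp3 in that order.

Op 1: fork(P0) -> P1. 2 ppages; refcounts: pp0:2 pp1:2
Op 2: fork(P0) -> P2. 2 ppages; refcounts: pp0:3 pp1:3
Op 3: read(P0, v0) -> 42. No state change.
Op 4: read(P0, v0) -> 42. No state change.
Op 5: write(P1, v0, 156). refcount(pp0)=3>1 -> COPY to pp2. 3 ppages; refcounts: pp0:2 pp1:3 pp2:1
Op 6: fork(P0) -> P3. 3 ppages; refcounts: pp0:3 pp1:4 pp2:1
Op 7: write(P3, v0, 127). refcount(pp0)=3>1 -> COPY to pp3. 4 ppages; refcounts: pp0:2 pp1:4 pp2:1 pp3:1

Answer: 2 4 1 1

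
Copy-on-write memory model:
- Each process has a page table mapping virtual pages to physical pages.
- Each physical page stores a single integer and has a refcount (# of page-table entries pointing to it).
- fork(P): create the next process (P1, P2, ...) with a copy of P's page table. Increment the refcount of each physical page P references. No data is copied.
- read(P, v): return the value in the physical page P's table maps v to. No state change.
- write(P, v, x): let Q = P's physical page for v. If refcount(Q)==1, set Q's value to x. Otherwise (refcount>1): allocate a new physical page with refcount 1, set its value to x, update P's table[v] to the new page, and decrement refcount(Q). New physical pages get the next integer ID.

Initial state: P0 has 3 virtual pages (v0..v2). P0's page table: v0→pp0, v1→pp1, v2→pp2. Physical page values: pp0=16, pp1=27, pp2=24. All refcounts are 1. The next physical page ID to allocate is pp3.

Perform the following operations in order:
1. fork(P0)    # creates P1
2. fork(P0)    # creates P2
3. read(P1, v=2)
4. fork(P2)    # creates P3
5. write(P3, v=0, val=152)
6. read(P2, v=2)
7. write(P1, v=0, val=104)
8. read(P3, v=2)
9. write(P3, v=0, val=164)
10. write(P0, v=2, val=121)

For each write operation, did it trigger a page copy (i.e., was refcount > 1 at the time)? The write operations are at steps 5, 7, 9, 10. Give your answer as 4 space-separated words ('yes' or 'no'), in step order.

Op 1: fork(P0) -> P1. 3 ppages; refcounts: pp0:2 pp1:2 pp2:2
Op 2: fork(P0) -> P2. 3 ppages; refcounts: pp0:3 pp1:3 pp2:3
Op 3: read(P1, v2) -> 24. No state change.
Op 4: fork(P2) -> P3. 3 ppages; refcounts: pp0:4 pp1:4 pp2:4
Op 5: write(P3, v0, 152). refcount(pp0)=4>1 -> COPY to pp3. 4 ppages; refcounts: pp0:3 pp1:4 pp2:4 pp3:1
Op 6: read(P2, v2) -> 24. No state change.
Op 7: write(P1, v0, 104). refcount(pp0)=3>1 -> COPY to pp4. 5 ppages; refcounts: pp0:2 pp1:4 pp2:4 pp3:1 pp4:1
Op 8: read(P3, v2) -> 24. No state change.
Op 9: write(P3, v0, 164). refcount(pp3)=1 -> write in place. 5 ppages; refcounts: pp0:2 pp1:4 pp2:4 pp3:1 pp4:1
Op 10: write(P0, v2, 121). refcount(pp2)=4>1 -> COPY to pp5. 6 ppages; refcounts: pp0:2 pp1:4 pp2:3 pp3:1 pp4:1 pp5:1

yes yes no yes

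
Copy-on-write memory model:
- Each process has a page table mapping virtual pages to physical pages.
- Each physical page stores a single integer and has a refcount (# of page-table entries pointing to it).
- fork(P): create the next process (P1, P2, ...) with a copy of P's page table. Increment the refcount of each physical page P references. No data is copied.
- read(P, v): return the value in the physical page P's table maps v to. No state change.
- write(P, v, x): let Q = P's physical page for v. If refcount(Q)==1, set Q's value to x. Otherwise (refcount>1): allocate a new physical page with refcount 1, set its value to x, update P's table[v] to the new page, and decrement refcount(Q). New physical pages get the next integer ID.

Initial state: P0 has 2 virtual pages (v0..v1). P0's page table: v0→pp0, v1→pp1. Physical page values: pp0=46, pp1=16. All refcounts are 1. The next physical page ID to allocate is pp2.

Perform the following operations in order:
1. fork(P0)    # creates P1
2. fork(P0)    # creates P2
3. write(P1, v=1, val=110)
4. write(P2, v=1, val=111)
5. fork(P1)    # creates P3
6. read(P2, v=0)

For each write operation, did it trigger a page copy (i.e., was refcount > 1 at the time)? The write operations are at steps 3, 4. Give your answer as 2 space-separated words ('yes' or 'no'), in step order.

Op 1: fork(P0) -> P1. 2 ppages; refcounts: pp0:2 pp1:2
Op 2: fork(P0) -> P2. 2 ppages; refcounts: pp0:3 pp1:3
Op 3: write(P1, v1, 110). refcount(pp1)=3>1 -> COPY to pp2. 3 ppages; refcounts: pp0:3 pp1:2 pp2:1
Op 4: write(P2, v1, 111). refcount(pp1)=2>1 -> COPY to pp3. 4 ppages; refcounts: pp0:3 pp1:1 pp2:1 pp3:1
Op 5: fork(P1) -> P3. 4 ppages; refcounts: pp0:4 pp1:1 pp2:2 pp3:1
Op 6: read(P2, v0) -> 46. No state change.

yes yes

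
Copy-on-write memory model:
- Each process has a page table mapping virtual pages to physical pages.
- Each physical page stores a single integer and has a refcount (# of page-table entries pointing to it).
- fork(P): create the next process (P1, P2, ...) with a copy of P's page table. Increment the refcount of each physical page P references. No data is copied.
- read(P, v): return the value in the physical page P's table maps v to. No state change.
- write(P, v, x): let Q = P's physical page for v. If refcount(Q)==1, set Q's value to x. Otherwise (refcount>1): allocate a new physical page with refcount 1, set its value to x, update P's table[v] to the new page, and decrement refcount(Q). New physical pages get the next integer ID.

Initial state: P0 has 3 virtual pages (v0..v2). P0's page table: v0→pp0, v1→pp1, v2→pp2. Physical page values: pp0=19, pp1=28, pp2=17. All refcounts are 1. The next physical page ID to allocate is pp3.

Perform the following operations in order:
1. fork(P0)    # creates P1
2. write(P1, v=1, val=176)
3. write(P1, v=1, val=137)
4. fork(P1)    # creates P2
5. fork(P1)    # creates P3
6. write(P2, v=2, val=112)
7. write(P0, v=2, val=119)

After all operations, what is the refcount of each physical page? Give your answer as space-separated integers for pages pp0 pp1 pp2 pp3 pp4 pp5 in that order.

Op 1: fork(P0) -> P1. 3 ppages; refcounts: pp0:2 pp1:2 pp2:2
Op 2: write(P1, v1, 176). refcount(pp1)=2>1 -> COPY to pp3. 4 ppages; refcounts: pp0:2 pp1:1 pp2:2 pp3:1
Op 3: write(P1, v1, 137). refcount(pp3)=1 -> write in place. 4 ppages; refcounts: pp0:2 pp1:1 pp2:2 pp3:1
Op 4: fork(P1) -> P2. 4 ppages; refcounts: pp0:3 pp1:1 pp2:3 pp3:2
Op 5: fork(P1) -> P3. 4 ppages; refcounts: pp0:4 pp1:1 pp2:4 pp3:3
Op 6: write(P2, v2, 112). refcount(pp2)=4>1 -> COPY to pp4. 5 ppages; refcounts: pp0:4 pp1:1 pp2:3 pp3:3 pp4:1
Op 7: write(P0, v2, 119). refcount(pp2)=3>1 -> COPY to pp5. 6 ppages; refcounts: pp0:4 pp1:1 pp2:2 pp3:3 pp4:1 pp5:1

Answer: 4 1 2 3 1 1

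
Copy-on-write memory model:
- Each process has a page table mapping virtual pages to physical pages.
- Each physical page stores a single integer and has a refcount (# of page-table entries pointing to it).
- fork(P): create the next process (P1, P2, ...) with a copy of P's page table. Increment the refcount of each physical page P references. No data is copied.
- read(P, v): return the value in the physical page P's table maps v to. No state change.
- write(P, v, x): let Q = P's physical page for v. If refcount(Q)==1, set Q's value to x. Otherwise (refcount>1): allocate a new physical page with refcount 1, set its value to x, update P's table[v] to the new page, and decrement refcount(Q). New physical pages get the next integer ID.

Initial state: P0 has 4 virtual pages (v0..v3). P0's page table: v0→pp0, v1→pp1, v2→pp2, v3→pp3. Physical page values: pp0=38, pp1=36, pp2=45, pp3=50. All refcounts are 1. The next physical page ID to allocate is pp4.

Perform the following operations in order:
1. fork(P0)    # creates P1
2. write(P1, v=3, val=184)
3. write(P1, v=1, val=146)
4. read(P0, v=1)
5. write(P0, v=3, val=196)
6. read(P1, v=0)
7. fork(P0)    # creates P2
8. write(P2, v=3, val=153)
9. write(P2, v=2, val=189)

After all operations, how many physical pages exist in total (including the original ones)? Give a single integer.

Answer: 8

Derivation:
Op 1: fork(P0) -> P1. 4 ppages; refcounts: pp0:2 pp1:2 pp2:2 pp3:2
Op 2: write(P1, v3, 184). refcount(pp3)=2>1 -> COPY to pp4. 5 ppages; refcounts: pp0:2 pp1:2 pp2:2 pp3:1 pp4:1
Op 3: write(P1, v1, 146). refcount(pp1)=2>1 -> COPY to pp5. 6 ppages; refcounts: pp0:2 pp1:1 pp2:2 pp3:1 pp4:1 pp5:1
Op 4: read(P0, v1) -> 36. No state change.
Op 5: write(P0, v3, 196). refcount(pp3)=1 -> write in place. 6 ppages; refcounts: pp0:2 pp1:1 pp2:2 pp3:1 pp4:1 pp5:1
Op 6: read(P1, v0) -> 38. No state change.
Op 7: fork(P0) -> P2. 6 ppages; refcounts: pp0:3 pp1:2 pp2:3 pp3:2 pp4:1 pp5:1
Op 8: write(P2, v3, 153). refcount(pp3)=2>1 -> COPY to pp6. 7 ppages; refcounts: pp0:3 pp1:2 pp2:3 pp3:1 pp4:1 pp5:1 pp6:1
Op 9: write(P2, v2, 189). refcount(pp2)=3>1 -> COPY to pp7. 8 ppages; refcounts: pp0:3 pp1:2 pp2:2 pp3:1 pp4:1 pp5:1 pp6:1 pp7:1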